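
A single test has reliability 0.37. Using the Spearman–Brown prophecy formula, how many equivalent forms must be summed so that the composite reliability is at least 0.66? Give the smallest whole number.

4

k ≥ ρ*(1−ρ₁)/(ρ₁(1−ρ*)) = 0.66·0.63 / (0.37·0.34) = 3.305.
Smallest integer k = 4.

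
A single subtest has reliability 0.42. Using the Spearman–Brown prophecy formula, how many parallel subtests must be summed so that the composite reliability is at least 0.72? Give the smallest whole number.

k ≥ ρ*(1−ρ₁)/(ρ₁(1−ρ*)) = 0.72·0.58 / (0.42·0.28) = 3.551.
Smallest integer k = 4.

4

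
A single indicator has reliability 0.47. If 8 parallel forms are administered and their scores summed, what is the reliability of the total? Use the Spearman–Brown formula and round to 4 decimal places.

ρ_k = kρ / (1 + (k−1)ρ) = 8·0.47 / (1 + 7·0.47) = 3.760 / 4.290 = 0.8765.

0.8765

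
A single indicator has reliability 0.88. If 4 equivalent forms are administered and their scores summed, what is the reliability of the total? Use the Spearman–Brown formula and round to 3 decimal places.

0.967

ρ_k = kρ / (1 + (k−1)ρ) = 4·0.88 / (1 + 3·0.88) = 3.520 / 3.640 = 0.967.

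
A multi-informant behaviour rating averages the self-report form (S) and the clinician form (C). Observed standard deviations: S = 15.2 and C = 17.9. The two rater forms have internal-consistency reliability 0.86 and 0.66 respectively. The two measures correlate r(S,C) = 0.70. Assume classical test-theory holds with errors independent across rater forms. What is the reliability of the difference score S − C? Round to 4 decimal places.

Var(S−C) = 15.2² + 17.9² − 2·15.2·17.9·0.70 = 551.45 − 380.912 = 170.538.
With uncorrelated errors the cross-covariances are all true-score covariance, so they carry over unchanged; only the diagonal terms shrink to ρᵢσᵢ².
True-score variance = [15.2²·0.86 + 17.9²·0.66] − 380.912 = 410.165 − 380.912 = 29.253.
Reliability = 29.253 / 170.538 = 0.1715.

0.1715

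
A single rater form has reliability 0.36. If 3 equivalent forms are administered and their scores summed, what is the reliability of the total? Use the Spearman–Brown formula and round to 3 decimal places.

0.628

ρ_k = kρ / (1 + (k−1)ρ) = 3·0.36 / (1 + 2·0.36) = 1.080 / 1.720 = 0.628.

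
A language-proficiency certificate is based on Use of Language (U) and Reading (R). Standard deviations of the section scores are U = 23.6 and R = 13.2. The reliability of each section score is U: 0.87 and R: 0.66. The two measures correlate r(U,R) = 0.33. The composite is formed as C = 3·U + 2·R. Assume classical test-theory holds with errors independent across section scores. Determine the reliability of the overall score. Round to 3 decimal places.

0.872

Var(C) = 3²·23.6² + 2²·13.2² + 2·[6·23.6·13.2·0.33] = 5709.6 + 1233.62 = 6943.22.
Because errors are independent across components, Cov(Tᵢ,Tⱼ) = Cov(Xᵢ,Xⱼ); the off-diagonal part of the true-score variance is the same as above.
True-score variance = [3²·23.6²·0.87 + 2²·13.2²·0.66] + 1233.62 = 4820.99 + 1233.62 = 6054.61.
Reliability = 6054.61 / 6943.22 = 0.872.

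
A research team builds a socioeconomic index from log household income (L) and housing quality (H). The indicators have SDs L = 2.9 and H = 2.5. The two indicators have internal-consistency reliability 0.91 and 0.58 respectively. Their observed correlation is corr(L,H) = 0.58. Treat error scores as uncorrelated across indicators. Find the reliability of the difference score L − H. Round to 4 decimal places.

Var(L−H) = 2.9² + 2.5² − 2·2.9·2.5·0.58 = 14.66 − 8.41 = 6.25.
Under uncorrelated errors the observed covariances equal the true-score covariances, so only the own-variance terms attenuate.
True-score variance = [2.9²·0.91 + 2.5²·0.58] − 8.41 = 11.2781 − 8.41 = 2.8681.
Reliability = 2.8681 / 6.25 = 0.4589.

0.4589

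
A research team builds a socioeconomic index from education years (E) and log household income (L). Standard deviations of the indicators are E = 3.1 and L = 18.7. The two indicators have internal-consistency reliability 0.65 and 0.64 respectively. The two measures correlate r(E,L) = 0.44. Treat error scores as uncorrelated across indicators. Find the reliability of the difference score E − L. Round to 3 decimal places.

Var(E−L) = 3.1² + 18.7² − 2·3.1·18.7·0.44 = 359.3 − 51.0136 = 308.286.
Because errors are independent across components, Cov(Tᵢ,Tⱼ) = Cov(Xᵢ,Xⱼ); the off-diagonal part of the true-score variance is the same as above.
True-score variance = [3.1²·0.65 + 18.7²·0.64] − 51.0136 = 230.048 − 51.0136 = 179.035.
Reliability = 179.035 / 308.286 = 0.581.

0.581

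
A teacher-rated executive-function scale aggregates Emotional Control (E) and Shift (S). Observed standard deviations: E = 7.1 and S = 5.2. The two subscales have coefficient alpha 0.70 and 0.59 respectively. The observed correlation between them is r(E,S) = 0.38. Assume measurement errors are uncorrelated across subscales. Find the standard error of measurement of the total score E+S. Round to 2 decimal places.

5.12

Var(total) = 77.45 + 28.0592 = 105.509.
True-score variance = 51.2406 + 28.0592 = 79.2998, so reliability = 0.7516.
Error variance = 105.509 − 79.2998 = 26.2094; SEM = √26.2094 = 5.12.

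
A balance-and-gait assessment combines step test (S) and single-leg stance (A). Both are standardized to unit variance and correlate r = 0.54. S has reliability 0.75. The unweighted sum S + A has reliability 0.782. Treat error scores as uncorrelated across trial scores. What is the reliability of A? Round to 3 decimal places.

Var(S+A) = 2 + 2·0.54 = 3.080.
True-score variance = ρ_S + ρ_A + 2·0.54, so 0.782 = (0.75 + ρ_A + 1.08) / 3.080.
ρ_A = 0.782·3.080 − 0.75 − 1.08 = 0.579.

0.579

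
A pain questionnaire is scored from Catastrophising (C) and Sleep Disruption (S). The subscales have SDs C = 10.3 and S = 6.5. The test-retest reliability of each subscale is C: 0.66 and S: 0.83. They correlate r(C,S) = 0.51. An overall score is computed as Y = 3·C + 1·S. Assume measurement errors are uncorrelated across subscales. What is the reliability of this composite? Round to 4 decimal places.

0.7239

Var(Y) = 3²·10.3² + 6.5² + 2·[3·10.3·6.5·0.51] = 997.06 + 204.867 = 1201.93.
With uncorrelated errors the cross-covariances are all true-score covariance, so they carry over unchanged; only the diagonal terms shrink to ρᵢσᵢ².
True-score variance = [3²·10.3²·0.66 + 6.5²·0.83] + 204.867 = 665.242 + 204.867 = 870.109.
Reliability = 870.109 / 1201.93 = 0.7239.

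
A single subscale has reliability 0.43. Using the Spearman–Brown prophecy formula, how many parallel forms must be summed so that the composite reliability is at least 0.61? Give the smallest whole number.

3

k ≥ ρ*(1−ρ₁)/(ρ₁(1−ρ*)) = 0.61·0.57 / (0.43·0.39) = 2.073.
Smallest integer k = 3.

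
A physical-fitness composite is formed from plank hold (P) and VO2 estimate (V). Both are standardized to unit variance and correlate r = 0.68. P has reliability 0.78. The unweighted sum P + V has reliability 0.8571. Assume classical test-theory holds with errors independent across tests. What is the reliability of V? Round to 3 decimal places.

Var(P+V) = 2 + 2·0.68 = 3.360.
True-score variance = ρ_P + ρ_V + 2·0.68, so 0.8571 = (0.78 + ρ_V + 1.36) / 3.360.
ρ_V = 0.8571·3.360 − 0.78 − 1.36 = 0.740.

0.740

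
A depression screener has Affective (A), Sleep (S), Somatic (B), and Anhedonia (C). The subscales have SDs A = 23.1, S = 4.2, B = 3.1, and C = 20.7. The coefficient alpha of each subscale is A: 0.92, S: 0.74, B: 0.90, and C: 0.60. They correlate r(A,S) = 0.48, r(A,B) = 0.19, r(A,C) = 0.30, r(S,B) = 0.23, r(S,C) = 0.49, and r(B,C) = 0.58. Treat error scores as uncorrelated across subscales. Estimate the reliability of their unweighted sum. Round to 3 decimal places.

Var(A+S+B+C) = 23.1² + 4.2² + 3.1² + 20.7² + 2·[23.1·4.2·0.48 + 23.1·3.1·0.19 + 23.1·20.7·0.30 + 4.2·3.1·0.23 + 4.2·20.7·0.49 + 3.1·20.7·0.58] = 989.35 + 572.881 = 1562.23.
With uncorrelated errors the cross-covariances are all true-score covariance, so they carry over unchanged; only the diagonal terms shrink to ρᵢσᵢ².
True-score variance = [23.1²·0.92 + 4.2²·0.74 + 3.1²·0.90 + 20.7²·0.60] + 572.881 = 769.718 + 572.881 = 1342.6.
Reliability = 1342.6 / 1562.23 = 0.859.

0.859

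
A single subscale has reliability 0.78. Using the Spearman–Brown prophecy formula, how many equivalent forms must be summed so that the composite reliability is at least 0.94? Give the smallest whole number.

5

k ≥ ρ*(1−ρ₁)/(ρ₁(1−ρ*)) = 0.94·0.22 / (0.78·0.06) = 4.419.
Smallest integer k = 5.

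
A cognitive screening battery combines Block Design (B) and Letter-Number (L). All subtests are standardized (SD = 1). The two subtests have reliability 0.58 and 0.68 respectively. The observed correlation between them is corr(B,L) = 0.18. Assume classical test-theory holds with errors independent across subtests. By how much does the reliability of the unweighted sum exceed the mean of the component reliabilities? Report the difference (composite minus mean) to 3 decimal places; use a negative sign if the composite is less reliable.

0.056

Var(sum) = 2 + 0.36 = 2.36; true-score variance = 1.26 + 0.36 = 1.62; composite reliability = 0.6864.
Mean component reliability = 0.6300.
Difference = 0.6864 − 0.6300 = 0.056.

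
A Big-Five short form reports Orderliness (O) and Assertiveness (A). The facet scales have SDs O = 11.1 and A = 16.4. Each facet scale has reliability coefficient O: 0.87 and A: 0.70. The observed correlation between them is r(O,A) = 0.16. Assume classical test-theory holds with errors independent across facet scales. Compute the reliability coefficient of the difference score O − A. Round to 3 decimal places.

0.710

Var(O−A) = 11.1² + 16.4² − 2·11.1·16.4·0.16 = 392.17 − 58.2528 = 333.917.
With uncorrelated errors the cross-covariances are all true-score covariance, so they carry over unchanged; only the diagonal terms shrink to ρᵢσᵢ².
True-score variance = [11.1²·0.87 + 16.4²·0.70] − 58.2528 = 295.465 − 58.2528 = 237.212.
Reliability = 237.212 / 333.917 = 0.710.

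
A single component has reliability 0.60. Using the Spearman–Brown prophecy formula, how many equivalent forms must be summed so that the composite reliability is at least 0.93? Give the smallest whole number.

9

k ≥ ρ*(1−ρ₁)/(ρ₁(1−ρ*)) = 0.93·0.40 / (0.60·0.07) = 8.857.
Smallest integer k = 9.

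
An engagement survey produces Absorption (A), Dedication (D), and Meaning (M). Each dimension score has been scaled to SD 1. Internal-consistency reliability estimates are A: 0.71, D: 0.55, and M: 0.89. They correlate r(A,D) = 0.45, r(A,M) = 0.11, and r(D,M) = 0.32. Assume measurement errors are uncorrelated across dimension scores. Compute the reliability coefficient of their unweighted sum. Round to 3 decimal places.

0.821

Var(A+D+M) = 3 + 2·[0.45 + 0.11 + 0.32] = 3 + 1.76 = 4.76.
Because errors are independent across components, Cov(Tᵢ,Tⱼ) = Cov(Xᵢ,Xⱼ); the off-diagonal part of the true-score variance is the same as above.
True-score variance = [0.71 + 0.55 + 0.89] + 1.76 = 2.15 + 1.76 = 3.91.
Reliability = 3.91 / 4.76 = 0.821.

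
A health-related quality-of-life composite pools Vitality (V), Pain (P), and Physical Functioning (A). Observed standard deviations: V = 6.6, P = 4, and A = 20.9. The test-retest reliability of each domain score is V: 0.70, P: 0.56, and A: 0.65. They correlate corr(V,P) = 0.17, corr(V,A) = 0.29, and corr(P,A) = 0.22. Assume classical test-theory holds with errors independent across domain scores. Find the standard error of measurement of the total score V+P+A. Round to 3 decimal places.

Var(total) = 496.37 + 125.765 = 622.135.
True-score variance = 323.378 + 125.765 = 449.144, so reliability = 0.7219.
Error variance = 622.135 − 449.144 = 172.991; SEM = √172.991 = 13.153.

13.153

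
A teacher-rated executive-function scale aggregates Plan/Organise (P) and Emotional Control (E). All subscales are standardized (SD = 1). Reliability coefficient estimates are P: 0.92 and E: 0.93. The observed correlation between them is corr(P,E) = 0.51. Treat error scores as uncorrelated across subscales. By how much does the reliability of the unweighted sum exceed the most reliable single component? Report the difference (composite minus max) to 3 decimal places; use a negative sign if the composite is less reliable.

Var(sum) = 2 + 1.02 = 3.02; true-score variance = 1.85 + 1.02 = 2.87; composite reliability = 0.9503.
Max component reliability = 0.9300.
Difference = 0.9503 − 0.9300 = 0.020.

0.020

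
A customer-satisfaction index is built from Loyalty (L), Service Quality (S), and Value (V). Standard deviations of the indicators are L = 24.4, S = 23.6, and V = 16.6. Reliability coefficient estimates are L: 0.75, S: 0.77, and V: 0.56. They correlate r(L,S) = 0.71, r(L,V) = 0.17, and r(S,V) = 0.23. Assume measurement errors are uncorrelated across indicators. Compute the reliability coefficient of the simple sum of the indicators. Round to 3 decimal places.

0.845

Var(L+S+V) = 24.4² + 23.6² + 16.6² + 2·[24.4·23.6·0.71 + 24.4·16.6·0.17 + 23.6·16.6·0.23] = 1427.88 + 1135.62 = 2563.5.
Under uncorrelated errors the observed covariances equal the true-score covariances, so only the own-variance terms attenuate.
True-score variance = [24.4²·0.75 + 23.6²·0.77 + 16.6²·0.56] + 1135.62 = 1029.69 + 1135.62 = 2165.31.
Reliability = 2165.31 / 2563.5 = 0.845.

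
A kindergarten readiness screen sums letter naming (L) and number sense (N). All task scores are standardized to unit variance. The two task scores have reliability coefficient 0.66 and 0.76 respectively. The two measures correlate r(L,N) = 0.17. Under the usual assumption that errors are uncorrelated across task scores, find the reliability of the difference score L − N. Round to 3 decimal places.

Var(L−N) = 1 + 1 − 2·0.17 = 2 − 0.34 = 1.66.
Because errors are independent across components, Cov(Tᵢ,Tⱼ) = Cov(Xᵢ,Xⱼ); the off-diagonal part of the true-score variance is the same as above.
True-score variance = [0.66 + 0.76] − 0.34 = 1.42 − 0.34 = 1.08.
Reliability = 1.08 / 1.66 = 0.651.

0.651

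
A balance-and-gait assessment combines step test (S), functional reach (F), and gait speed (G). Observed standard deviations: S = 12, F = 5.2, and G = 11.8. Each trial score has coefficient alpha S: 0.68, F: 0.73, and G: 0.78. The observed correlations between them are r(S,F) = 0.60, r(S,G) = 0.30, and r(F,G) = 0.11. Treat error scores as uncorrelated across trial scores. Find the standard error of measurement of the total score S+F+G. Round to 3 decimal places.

9.166

Var(total) = 310.28 + 173.339 = 483.619.
True-score variance = 226.266 + 173.339 = 399.606, so reliability = 0.8263.
Error variance = 483.619 − 399.606 = 84.0136; SEM = √84.0136 = 9.166.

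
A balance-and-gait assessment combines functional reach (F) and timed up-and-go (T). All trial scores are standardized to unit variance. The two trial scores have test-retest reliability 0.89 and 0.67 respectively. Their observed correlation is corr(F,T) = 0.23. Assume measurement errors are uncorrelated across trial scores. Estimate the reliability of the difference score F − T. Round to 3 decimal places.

Var(F−T) = 1 + 1 − 2·0.23 = 2 − 0.46 = 1.54.
Because errors are independent across components, Cov(Tᵢ,Tⱼ) = Cov(Xᵢ,Xⱼ); the off-diagonal part of the true-score variance is the same as above.
True-score variance = [0.89 + 0.67] − 0.46 = 1.56 − 0.46 = 1.1.
Reliability = 1.1 / 1.54 = 0.714.

0.714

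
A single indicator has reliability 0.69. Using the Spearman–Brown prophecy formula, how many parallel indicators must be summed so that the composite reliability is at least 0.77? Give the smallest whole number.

k ≥ ρ*(1−ρ₁)/(ρ₁(1−ρ*)) = 0.77·0.31 / (0.69·0.23) = 1.504.
Smallest integer k = 2.

2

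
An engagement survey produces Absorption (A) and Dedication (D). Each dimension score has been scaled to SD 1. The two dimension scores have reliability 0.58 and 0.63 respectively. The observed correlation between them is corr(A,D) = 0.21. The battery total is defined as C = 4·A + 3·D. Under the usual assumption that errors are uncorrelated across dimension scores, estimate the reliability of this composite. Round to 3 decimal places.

0.665

Var(C) = 4² + 3² + 2·[12·0.21] = 25 + 5.04 = 30.04.
Under uncorrelated errors the observed covariances equal the true-score covariances, so only the own-variance terms attenuate.
True-score variance = [4²·0.58 + 3²·0.63] + 5.04 = 14.95 + 5.04 = 19.99.
Reliability = 19.99 / 30.04 = 0.665.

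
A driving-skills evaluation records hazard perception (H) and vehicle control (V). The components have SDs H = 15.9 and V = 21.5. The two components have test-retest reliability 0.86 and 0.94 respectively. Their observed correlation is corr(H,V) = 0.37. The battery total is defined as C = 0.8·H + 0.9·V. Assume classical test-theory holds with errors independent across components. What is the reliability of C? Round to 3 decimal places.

Var(C) = 0.8²·15.9² + 0.9²·21.5² + 2·[0.72·15.9·21.5·0.37] = 536.221 + 182.138 = 718.359.
Under uncorrelated errors the observed covariances equal the true-score covariances, so only the own-variance terms attenuate.
True-score variance = [0.8²·15.9²·0.86 + 0.9²·21.5²·0.94] + 182.138 = 491.104 + 182.138 = 673.241.
Reliability = 673.241 / 718.359 = 0.937.

0.937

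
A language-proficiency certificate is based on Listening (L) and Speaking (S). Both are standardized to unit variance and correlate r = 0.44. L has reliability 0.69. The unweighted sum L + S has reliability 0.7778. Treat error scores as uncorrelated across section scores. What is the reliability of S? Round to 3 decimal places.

0.670

Var(L+S) = 2 + 2·0.44 = 2.880.
True-score variance = ρ_L + ρ_S + 2·0.44, so 0.7778 = (0.69 + ρ_S + 0.88) / 2.880.
ρ_S = 0.7778·2.880 − 0.69 − 0.88 = 0.670.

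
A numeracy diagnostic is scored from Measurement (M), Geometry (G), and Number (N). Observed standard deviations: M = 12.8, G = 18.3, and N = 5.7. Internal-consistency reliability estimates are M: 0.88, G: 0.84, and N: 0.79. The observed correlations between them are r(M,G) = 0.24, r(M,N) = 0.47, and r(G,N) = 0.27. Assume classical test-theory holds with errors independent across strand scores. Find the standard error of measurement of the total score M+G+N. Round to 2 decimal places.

Var(total) = 531.22 + 237.345 = 768.565.
True-score variance = 451.154 + 237.345 = 688.499, so reliability = 0.8958.
Error variance = 768.565 − 688.499 = 80.0661; SEM = √80.0661 = 8.95.

8.95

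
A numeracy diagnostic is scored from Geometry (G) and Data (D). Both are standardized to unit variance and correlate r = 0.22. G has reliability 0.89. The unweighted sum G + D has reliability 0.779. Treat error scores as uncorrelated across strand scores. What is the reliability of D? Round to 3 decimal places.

Var(G+D) = 2 + 2·0.22 = 2.440.
True-score variance = ρ_G + ρ_D + 2·0.22, so 0.779 = (0.89 + ρ_D + 0.44) / 2.440.
ρ_D = 0.779·2.440 − 0.89 − 0.44 = 0.571.

0.571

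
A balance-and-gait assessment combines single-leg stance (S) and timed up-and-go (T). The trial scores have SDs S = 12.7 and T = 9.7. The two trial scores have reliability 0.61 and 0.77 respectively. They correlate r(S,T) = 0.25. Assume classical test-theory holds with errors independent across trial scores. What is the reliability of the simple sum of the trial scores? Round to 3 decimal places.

0.733

Var(S+T) = 12.7² + 9.7² + 2·[12.7·9.7·0.25] = 255.38 + 61.595 = 316.975.
Because errors are independent across components, Cov(Tᵢ,Tⱼ) = Cov(Xᵢ,Xⱼ); the off-diagonal part of the true-score variance is the same as above.
True-score variance = [12.7²·0.61 + 9.7²·0.77] + 61.595 = 170.836 + 61.595 = 232.431.
Reliability = 232.431 / 316.975 = 0.733.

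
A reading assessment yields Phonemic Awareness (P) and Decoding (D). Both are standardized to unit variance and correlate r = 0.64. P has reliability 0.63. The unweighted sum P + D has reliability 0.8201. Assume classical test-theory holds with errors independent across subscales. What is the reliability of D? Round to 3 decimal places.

Var(P+D) = 2 + 2·0.64 = 3.280.
True-score variance = ρ_P + ρ_D + 2·0.64, so 0.8201 = (0.63 + ρ_D + 1.28) / 3.280.
ρ_D = 0.8201·3.280 − 0.63 − 1.28 = 0.780.

0.780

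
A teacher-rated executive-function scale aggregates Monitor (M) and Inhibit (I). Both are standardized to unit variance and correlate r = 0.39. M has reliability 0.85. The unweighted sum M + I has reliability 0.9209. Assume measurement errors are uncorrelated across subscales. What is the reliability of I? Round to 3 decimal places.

0.930

Var(M+I) = 2 + 2·0.39 = 2.780.
True-score variance = ρ_M + ρ_I + 2·0.39, so 0.9209 = (0.85 + ρ_I + 0.78) / 2.780.
ρ_I = 0.9209·2.780 − 0.85 − 0.78 = 0.930.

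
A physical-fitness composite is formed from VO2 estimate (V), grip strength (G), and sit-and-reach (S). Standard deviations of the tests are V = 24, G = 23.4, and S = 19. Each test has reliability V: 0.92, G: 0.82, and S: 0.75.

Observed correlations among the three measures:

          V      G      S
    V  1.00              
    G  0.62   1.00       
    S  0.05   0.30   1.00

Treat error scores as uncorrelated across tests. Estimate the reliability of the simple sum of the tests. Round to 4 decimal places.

Var(V+G+S) = 24² + 23.4² + 19² + 2·[24·23.4·0.62 + 24·19·0.05 + 23.4·19·0.30] = 1484.56 + 1008.74 = 2493.3.
With uncorrelated errors the cross-covariances are all true-score covariance, so they carry over unchanged; only the diagonal terms shrink to ρᵢσᵢ².
True-score variance = [24²·0.92 + 23.4²·0.82 + 19²·0.75] + 1008.74 = 1249.67 + 1008.74 = 2258.41.
Reliability = 2258.41 / 2493.3 = 0.9058.

0.9058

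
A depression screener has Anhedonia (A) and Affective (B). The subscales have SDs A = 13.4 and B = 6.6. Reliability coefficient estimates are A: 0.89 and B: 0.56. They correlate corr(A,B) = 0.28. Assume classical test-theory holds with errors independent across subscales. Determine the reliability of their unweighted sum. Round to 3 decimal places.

0.857

Var(A+B) = 13.4² + 6.6² + 2·[13.4·6.6·0.28] = 223.12 + 49.5264 = 272.646.
With uncorrelated errors the cross-covariances are all true-score covariance, so they carry over unchanged; only the diagonal terms shrink to ρᵢσᵢ².
True-score variance = [13.4²·0.89 + 6.6²·0.56] + 49.5264 = 184.202 + 49.5264 = 233.728.
Reliability = 233.728 / 272.646 = 0.857.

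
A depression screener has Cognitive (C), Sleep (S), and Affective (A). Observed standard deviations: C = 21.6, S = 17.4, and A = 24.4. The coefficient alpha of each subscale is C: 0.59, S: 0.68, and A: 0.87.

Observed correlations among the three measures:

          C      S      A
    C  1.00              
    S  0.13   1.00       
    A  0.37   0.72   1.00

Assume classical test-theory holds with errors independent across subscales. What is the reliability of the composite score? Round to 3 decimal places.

Var(C+S+A) = 21.6² + 17.4² + 24.4² + 2·[21.6·17.4·0.13 + 21.6·24.4·0.37 + 17.4·24.4·0.72] = 1364.68 + 1099.09 = 2463.77.
Under uncorrelated errors the observed covariances equal the true-score covariances, so only the own-variance terms attenuate.
True-score variance = [21.6²·0.59 + 17.4²·0.68 + 24.4²·0.87] + 1099.09 = 999.11 + 1099.09 = 2098.2.
Reliability = 2098.2 / 2463.77 = 0.852.

0.852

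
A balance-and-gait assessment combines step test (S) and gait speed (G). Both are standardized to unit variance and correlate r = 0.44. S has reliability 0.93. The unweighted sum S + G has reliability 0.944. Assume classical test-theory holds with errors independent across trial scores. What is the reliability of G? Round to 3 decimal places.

Var(S+G) = 2 + 2·0.44 = 2.880.
True-score variance = ρ_S + ρ_G + 2·0.44, so 0.944 = (0.93 + ρ_G + 0.88) / 2.880.
ρ_G = 0.944·2.880 − 0.93 − 0.88 = 0.909.

0.909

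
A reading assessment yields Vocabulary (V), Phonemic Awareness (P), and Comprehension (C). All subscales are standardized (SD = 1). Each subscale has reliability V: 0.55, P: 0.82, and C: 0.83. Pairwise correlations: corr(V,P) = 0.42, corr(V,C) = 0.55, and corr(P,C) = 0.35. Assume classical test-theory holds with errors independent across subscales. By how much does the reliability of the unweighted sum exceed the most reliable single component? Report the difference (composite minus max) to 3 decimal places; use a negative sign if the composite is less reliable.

Var(sum) = 3 + 2.64 = 5.64; true-score variance = 2.2 + 2.64 = 4.84; composite reliability = 0.8582.
Max component reliability = 0.8300.
Difference = 0.8582 − 0.8300 = 0.028.

0.028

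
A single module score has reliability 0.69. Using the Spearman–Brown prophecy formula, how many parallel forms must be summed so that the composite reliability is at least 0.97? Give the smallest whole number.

15

k ≥ ρ*(1−ρ₁)/(ρ₁(1−ρ*)) = 0.97·0.31 / (0.69·0.03) = 14.527.
Smallest integer k = 15.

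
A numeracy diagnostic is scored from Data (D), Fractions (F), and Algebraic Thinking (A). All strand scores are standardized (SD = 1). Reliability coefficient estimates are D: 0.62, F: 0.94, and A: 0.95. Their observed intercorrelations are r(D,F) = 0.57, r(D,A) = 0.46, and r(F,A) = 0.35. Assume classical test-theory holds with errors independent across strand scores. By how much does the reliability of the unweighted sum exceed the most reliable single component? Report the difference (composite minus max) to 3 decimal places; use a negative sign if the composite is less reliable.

Var(sum) = 3 + 2.76 = 5.76; true-score variance = 2.51 + 2.76 = 5.27; composite reliability = 0.9149.
Max component reliability = 0.9500.
Difference = 0.9149 − 0.9500 = -0.035.

-0.035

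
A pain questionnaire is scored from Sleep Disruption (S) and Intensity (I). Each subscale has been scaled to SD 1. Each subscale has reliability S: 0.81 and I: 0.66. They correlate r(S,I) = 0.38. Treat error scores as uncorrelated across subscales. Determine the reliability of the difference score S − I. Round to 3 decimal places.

0.573

Var(S−I) = 1 + 1 − 2·0.38 = 2 − 0.76 = 1.24.
Under uncorrelated errors the observed covariances equal the true-score covariances, so only the own-variance terms attenuate.
True-score variance = [0.81 + 0.66] − 0.76 = 1.47 − 0.76 = 0.71.
Reliability = 0.71 / 1.24 = 0.573.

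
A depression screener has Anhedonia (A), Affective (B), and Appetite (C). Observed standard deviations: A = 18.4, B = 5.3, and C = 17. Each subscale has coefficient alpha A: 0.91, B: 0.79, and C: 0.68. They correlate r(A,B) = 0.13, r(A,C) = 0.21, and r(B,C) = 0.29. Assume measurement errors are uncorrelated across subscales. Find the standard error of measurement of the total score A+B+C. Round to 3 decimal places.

Var(total) = 655.65 + 208.989 = 864.639.
True-score variance = 526.801 + 208.989 = 735.79, so reliability = 0.8510.
Error variance = 864.639 − 735.79 = 128.849; SEM = √128.849 = 11.351.

11.351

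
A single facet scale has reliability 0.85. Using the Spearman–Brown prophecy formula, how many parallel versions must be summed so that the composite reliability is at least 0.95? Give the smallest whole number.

4

k ≥ ρ*(1−ρ₁)/(ρ₁(1−ρ*)) = 0.95·0.15 / (0.85·0.05) = 3.353.
Smallest integer k = 4.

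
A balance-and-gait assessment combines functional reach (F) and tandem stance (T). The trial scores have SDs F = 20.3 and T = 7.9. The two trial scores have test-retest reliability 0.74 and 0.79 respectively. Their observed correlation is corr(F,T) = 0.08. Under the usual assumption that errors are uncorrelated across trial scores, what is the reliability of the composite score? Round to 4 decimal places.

0.7596

Var(F+T) = 20.3² + 7.9² + 2·[20.3·7.9·0.08] = 474.5 + 25.6592 = 500.159.
With uncorrelated errors the cross-covariances are all true-score covariance, so they carry over unchanged; only the diagonal terms shrink to ρᵢσᵢ².
True-score variance = [20.3²·0.74 + 7.9²·0.79] + 25.6592 = 354.251 + 25.6592 = 379.91.
Reliability = 379.91 / 500.159 = 0.7596.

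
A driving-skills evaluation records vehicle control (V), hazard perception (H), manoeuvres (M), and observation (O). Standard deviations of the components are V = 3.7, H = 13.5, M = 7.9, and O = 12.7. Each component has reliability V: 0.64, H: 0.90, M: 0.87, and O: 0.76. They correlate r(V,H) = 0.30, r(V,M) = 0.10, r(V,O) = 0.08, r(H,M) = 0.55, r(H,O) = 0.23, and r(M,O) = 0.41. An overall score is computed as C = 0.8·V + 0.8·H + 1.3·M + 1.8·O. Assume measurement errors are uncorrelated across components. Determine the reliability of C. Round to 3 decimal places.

Var(C) = 0.8²·3.7² + 0.8²·13.5² + 1.3²·7.9² + 1.8²·12.7² + 2·[0.64·3.7·13.5·0.30 + 1.04·3.7·7.9·0.10 + 1.44·3.7·12.7·0.08 + 1.04·13.5·7.9·0.55 + 1.44·13.5·12.7·0.23 + 2.34·7.9·12.7·0.41] = 753.454 + 464.176 = 1217.63.
With uncorrelated errors the cross-covariances are all true-score covariance, so they carry over unchanged; only the diagonal terms shrink to ρᵢσᵢ².
True-score variance = [0.8²·3.7²·0.64 + 0.8²·13.5²·0.90 + 1.3²·7.9²·0.87 + 1.8²·12.7²·0.76] + 464.176 = 599.505 + 464.176 = 1063.68.
Reliability = 1063.68 / 1217.63 = 0.874.

0.874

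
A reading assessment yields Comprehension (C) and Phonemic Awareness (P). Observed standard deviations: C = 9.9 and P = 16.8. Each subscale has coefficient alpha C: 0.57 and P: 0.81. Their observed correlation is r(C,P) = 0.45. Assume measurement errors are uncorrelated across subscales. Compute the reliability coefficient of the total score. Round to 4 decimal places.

Var(C+P) = 9.9² + 16.8² + 2·[9.9·16.8·0.45] = 380.25 + 149.688 = 529.938.
Under uncorrelated errors the observed covariances equal the true-score covariances, so only the own-variance terms attenuate.
True-score variance = [9.9²·0.57 + 16.8²·0.81] + 149.688 = 284.48 + 149.688 = 434.168.
Reliability = 434.168 / 529.938 = 0.8193.

0.8193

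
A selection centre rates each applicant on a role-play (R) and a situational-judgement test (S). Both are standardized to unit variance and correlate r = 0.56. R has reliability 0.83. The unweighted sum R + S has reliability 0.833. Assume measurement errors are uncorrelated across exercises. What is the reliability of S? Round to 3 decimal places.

Var(R+S) = 2 + 2·0.56 = 3.120.
True-score variance = ρ_R + ρ_S + 2·0.56, so 0.833 = (0.83 + ρ_S + 1.12) / 3.120.
ρ_S = 0.833·3.120 − 0.83 − 1.12 = 0.649.

0.649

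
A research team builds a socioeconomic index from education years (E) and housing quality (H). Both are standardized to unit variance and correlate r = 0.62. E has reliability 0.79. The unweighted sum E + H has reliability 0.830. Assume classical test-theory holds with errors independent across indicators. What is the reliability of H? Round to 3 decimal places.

Var(E+H) = 2 + 2·0.62 = 3.240.
True-score variance = ρ_E + ρ_H + 2·0.62, so 0.830 = (0.79 + ρ_H + 1.24) / 3.240.
ρ_H = 0.830·3.240 − 0.79 − 1.24 = 0.659.

0.659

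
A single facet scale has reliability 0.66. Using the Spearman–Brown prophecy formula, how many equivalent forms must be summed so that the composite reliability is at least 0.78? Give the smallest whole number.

2

k ≥ ρ*(1−ρ₁)/(ρ₁(1−ρ*)) = 0.78·0.34 / (0.66·0.22) = 1.826.
Smallest integer k = 2.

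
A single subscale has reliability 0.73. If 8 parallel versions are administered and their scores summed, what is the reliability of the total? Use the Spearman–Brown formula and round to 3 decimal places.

ρ_k = kρ / (1 + (k−1)ρ) = 8·0.73 / (1 + 7·0.73) = 5.840 / 6.110 = 0.956.

0.956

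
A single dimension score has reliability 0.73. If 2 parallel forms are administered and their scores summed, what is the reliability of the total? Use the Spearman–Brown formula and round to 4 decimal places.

0.8439

ρ_k = kρ / (1 + (k−1)ρ) = 2·0.73 / (1 + 1·0.73) = 1.460 / 1.730 = 0.8439.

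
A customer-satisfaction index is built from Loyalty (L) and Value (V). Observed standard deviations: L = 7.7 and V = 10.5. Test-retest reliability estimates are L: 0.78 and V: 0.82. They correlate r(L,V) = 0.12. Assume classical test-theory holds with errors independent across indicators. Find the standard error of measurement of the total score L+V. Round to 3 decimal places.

Var(total) = 169.54 + 19.404 = 188.944.
True-score variance = 136.651 + 19.404 = 156.055, so reliability = 0.8259.
Error variance = 188.944 − 156.055 = 32.8888; SEM = √32.8888 = 5.735.

5.735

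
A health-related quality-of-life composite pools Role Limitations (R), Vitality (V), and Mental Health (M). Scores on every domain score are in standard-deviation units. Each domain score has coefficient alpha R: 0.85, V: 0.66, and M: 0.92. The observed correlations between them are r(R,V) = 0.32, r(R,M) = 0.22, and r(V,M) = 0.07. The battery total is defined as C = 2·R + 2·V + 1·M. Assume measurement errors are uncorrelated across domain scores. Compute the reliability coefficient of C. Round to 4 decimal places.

Var(C) = 2² + 2² + 1 + 2·[4·0.32 + 2·0.22 + 2·0.07] = 9 + 3.72 = 12.72.
Because errors are independent across components, Cov(Tᵢ,Tⱼ) = Cov(Xᵢ,Xⱼ); the off-diagonal part of the true-score variance is the same as above.
True-score variance = [2²·0.85 + 2²·0.66 + 0.92] + 3.72 = 6.96 + 3.72 = 10.68.
Reliability = 10.68 / 12.72 = 0.8396.

0.8396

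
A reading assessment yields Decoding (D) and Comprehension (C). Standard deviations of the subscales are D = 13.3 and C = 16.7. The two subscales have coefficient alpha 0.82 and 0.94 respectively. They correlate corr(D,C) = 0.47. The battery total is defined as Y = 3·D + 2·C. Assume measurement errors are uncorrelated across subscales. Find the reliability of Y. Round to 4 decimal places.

0.9107

Var(Y) = 3²·13.3² + 2²·16.7² + 2·[6·13.3·16.7·0.47] = 2707.57 + 1252.7 = 3960.27.
Under uncorrelated errors the observed covariances equal the true-score covariances, so only the own-variance terms attenuate.
True-score variance = [3²·13.3²·0.82 + 2²·16.7²·0.94] + 1252.7 = 2354.07 + 1252.7 = 3606.77.
Reliability = 3606.77 / 3960.27 = 0.9107.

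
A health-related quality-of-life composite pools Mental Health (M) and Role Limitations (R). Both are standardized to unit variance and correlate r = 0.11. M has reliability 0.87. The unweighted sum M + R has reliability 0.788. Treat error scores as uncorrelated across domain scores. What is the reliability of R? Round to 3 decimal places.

Var(M+R) = 2 + 2·0.11 = 2.220.
True-score variance = ρ_M + ρ_R + 2·0.11, so 0.788 = (0.87 + ρ_R + 0.22) / 2.220.
ρ_R = 0.788·2.220 − 0.87 − 0.22 = 0.659.

0.659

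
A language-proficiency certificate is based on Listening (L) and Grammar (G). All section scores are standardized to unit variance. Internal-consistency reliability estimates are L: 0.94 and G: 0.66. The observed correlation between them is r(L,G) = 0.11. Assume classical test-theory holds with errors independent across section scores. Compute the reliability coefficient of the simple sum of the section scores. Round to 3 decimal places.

Var(L+G) = 2 + 2·[0.11] = 2 + 0.22 = 2.22.
Under uncorrelated errors the observed covariances equal the true-score covariances, so only the own-variance terms attenuate.
True-score variance = [0.94 + 0.66] + 0.22 = 1.6 + 0.22 = 1.82.
Reliability = 1.82 / 2.22 = 0.820.

0.820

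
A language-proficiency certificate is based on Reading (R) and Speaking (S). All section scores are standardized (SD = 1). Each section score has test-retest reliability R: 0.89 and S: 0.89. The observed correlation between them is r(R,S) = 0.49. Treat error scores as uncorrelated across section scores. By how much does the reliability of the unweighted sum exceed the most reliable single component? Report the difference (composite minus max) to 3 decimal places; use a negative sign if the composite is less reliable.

0.036

Var(sum) = 2 + 0.98 = 2.98; true-score variance = 1.78 + 0.98 = 2.76; composite reliability = 0.9262.
Max component reliability = 0.8900.
Difference = 0.9262 − 0.8900 = 0.036.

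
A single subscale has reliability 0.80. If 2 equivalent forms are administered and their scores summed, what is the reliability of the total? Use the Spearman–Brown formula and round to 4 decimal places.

ρ_k = kρ / (1 + (k−1)ρ) = 2·0.80 / (1 + 1·0.80) = 1.600 / 1.800 = 0.8889.

0.8889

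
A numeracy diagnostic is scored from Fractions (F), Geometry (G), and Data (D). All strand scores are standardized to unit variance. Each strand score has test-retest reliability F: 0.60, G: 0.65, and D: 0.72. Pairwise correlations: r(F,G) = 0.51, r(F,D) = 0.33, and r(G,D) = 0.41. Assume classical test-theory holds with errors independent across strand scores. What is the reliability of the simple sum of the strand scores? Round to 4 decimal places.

0.8127

Var(F+G+D) = 3 + 2·[0.51 + 0.33 + 0.41] = 3 + 2.5 = 5.5.
Because errors are independent across components, Cov(Tᵢ,Tⱼ) = Cov(Xᵢ,Xⱼ); the off-diagonal part of the true-score variance is the same as above.
True-score variance = [0.60 + 0.65 + 0.72] + 2.5 = 1.97 + 2.5 = 4.47.
Reliability = 4.47 / 5.5 = 0.8127.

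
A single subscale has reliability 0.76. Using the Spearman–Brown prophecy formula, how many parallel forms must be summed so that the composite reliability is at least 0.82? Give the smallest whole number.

2

k ≥ ρ*(1−ρ₁)/(ρ₁(1−ρ*)) = 0.82·0.24 / (0.76·0.18) = 1.439.
Smallest integer k = 2.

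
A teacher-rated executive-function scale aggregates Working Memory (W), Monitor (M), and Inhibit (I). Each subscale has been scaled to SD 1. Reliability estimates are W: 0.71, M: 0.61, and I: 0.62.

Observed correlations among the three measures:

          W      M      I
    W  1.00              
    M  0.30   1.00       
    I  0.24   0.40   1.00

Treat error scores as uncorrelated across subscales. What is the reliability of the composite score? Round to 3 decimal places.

0.783

Var(W+M+I) = 3 + 2·[0.30 + 0.24 + 0.40] = 3 + 1.88 = 4.88.
Because errors are independent across components, Cov(Tᵢ,Tⱼ) = Cov(Xᵢ,Xⱼ); the off-diagonal part of the true-score variance is the same as above.
True-score variance = [0.71 + 0.61 + 0.62] + 1.88 = 1.94 + 1.88 = 3.82.
Reliability = 3.82 / 4.88 = 0.783.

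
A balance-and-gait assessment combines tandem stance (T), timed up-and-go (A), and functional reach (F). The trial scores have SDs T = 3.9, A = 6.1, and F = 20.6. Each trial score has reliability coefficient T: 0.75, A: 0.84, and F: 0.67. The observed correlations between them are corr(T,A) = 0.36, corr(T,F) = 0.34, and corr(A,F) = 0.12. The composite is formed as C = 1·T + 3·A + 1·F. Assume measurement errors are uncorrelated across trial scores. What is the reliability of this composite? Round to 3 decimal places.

Var(C) = 3.9² + 3²·6.1² + 20.6² + 2·[3·3.9·6.1·0.36 + 3.9·20.6·0.34 + 3·6.1·20.6·0.12] = 774.46 + 196.493 = 970.953.
With uncorrelated errors the cross-covariances are all true-score covariance, so they carry over unchanged; only the diagonal terms shrink to ρᵢσᵢ².
True-score variance = [3.9²·0.75 + 3²·6.1²·0.84 + 20.6²·0.67] + 196.493 = 577.036 + 196.493 = 773.529.
Reliability = 773.529 / 970.953 = 0.797.

0.797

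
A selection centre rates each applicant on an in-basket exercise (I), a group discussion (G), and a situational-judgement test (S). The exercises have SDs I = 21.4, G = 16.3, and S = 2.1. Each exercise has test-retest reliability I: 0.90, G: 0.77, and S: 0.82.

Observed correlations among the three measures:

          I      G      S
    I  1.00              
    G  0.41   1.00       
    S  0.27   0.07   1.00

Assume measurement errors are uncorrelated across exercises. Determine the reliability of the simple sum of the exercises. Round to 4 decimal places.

Var(I+G+S) = 21.4² + 16.3² + 2.1² + 2·[21.4·16.3·0.41 + 21.4·2.1·0.27 + 16.3·2.1·0.07] = 728.06 + 315.092 = 1043.15.
Because errors are independent across components, Cov(Tᵢ,Tⱼ) = Cov(Xᵢ,Xⱼ); the off-diagonal part of the true-score variance is the same as above.
True-score variance = [21.4²·0.90 + 16.3²·0.77 + 2.1²·0.82] + 315.092 = 620.361 + 315.092 = 935.454.
Reliability = 935.454 / 1043.15 = 0.8968.

0.8968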